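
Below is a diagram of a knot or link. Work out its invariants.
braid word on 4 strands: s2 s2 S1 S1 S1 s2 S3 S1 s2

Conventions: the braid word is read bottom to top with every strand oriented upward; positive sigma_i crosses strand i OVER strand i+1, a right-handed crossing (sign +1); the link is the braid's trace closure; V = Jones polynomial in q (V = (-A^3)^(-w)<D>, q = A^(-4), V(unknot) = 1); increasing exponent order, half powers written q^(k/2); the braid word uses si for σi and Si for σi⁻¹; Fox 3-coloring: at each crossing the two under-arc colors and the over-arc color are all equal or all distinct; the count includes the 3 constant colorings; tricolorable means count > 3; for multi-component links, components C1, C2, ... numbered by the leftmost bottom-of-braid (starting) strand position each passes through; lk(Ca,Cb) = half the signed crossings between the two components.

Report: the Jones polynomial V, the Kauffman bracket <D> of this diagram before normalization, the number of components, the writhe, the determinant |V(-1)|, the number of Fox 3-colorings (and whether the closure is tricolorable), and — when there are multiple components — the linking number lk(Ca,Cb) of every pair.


V(q) = q^-4 - 2q^-3 + 3q^-2 - 4q^-1 + 5 - 4q + 3q^2 - 2q^3 + q^4
bracket: -A^-19 + 2A^-15 - 3A^-11 + 4A^-7 - 5A^-3 + 4A - 3A^5 + 2A^9 - A^13, w = -1
1 component, writhe -1, over 9 crossings
det 25, colorings 3 of 3^9 — not tricolorable
observation: palindromic: swapping q for 1/q fixes V


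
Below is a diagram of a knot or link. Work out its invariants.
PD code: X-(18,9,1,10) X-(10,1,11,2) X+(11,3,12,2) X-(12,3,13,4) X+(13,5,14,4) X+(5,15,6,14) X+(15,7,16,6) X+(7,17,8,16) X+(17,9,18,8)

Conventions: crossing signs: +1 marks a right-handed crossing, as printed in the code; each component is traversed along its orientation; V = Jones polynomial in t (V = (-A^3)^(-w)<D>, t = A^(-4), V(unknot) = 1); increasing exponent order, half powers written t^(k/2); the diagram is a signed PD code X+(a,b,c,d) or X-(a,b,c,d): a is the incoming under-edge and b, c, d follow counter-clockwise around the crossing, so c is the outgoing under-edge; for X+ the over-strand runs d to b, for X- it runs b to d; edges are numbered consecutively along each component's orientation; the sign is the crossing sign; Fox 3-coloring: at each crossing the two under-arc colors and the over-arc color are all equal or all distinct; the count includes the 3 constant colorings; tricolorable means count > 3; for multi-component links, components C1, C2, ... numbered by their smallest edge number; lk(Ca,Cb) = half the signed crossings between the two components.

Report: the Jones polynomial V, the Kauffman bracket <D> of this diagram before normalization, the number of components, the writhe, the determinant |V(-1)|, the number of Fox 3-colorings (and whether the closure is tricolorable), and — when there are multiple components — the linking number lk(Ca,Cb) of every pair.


Jones polynomial: V(t) = t + t^3 - t^4
<D> = A^-7 - A^-3 - A^5; writhe +3
components 1, writhe +3 (9 crossings)
3-colorings: 9 of 3^9, det 3 — tricolorable
note: the span of V is 3, forcing >= 3 crossings in any diagram


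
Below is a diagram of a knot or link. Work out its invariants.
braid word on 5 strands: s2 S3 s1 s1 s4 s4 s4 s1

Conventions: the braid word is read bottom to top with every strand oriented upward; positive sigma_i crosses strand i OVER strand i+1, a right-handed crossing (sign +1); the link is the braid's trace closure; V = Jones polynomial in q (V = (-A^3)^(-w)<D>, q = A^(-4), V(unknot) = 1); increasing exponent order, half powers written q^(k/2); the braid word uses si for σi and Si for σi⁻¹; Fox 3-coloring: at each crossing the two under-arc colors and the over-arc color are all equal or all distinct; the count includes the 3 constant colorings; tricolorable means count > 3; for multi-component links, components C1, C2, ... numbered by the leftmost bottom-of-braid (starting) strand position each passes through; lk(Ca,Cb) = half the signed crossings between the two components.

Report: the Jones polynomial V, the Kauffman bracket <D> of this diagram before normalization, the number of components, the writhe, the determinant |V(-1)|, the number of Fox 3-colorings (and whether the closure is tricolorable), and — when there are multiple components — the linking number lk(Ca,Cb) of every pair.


V(q) = q^2 + 2q^4 - 2q^5 + q^6 - 2q^7 + q^8
bracket: A^-14 - 2A^-10 + A^-6 - 2A^-2 + 2A^2 + A^10, w = +6
1 component, writhe +6, over 8 crossings
det 9, colorings 27 of 3^8 — tricolorable
observation: V spans 6 powers of q: at least 6 crossings in any diagram


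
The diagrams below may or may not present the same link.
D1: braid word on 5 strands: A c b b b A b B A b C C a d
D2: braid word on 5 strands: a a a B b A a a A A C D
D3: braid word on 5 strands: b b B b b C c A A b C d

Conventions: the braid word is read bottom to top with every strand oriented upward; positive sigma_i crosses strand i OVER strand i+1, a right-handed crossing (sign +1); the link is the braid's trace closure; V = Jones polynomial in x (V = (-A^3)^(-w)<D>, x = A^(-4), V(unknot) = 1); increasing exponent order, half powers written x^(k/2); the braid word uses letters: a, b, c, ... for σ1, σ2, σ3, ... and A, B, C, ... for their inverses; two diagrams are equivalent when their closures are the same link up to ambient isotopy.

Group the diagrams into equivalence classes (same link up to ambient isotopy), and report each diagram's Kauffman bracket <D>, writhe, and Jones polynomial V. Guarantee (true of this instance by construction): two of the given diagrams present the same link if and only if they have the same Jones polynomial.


equivalence classes: {D1, D3} | {D2}
D1 (bracket A^-14 - A^-10 + 2A^-6 - A^-2 + 2A^2 + A^10; 14 crossings at w = +2): V = x^-1 + 2x - x^2 + 2x^3 - x^4 + x^5
D2 (bracket A^-12 + A^-8 + A^-4 + 1; 12 crossings at w = 0): V = 1 + x + x^2 + x^3
D3 (bracket A^-14 - A^-10 + 2A^-6 - A^-2 + 2A^2 + A^10; 12 crossings at w = +2): V = x^-1 + 2x - x^2 + 2x^3 - x^4 + x^5
key observation: 2 values of V(x) split the 3 diagrams


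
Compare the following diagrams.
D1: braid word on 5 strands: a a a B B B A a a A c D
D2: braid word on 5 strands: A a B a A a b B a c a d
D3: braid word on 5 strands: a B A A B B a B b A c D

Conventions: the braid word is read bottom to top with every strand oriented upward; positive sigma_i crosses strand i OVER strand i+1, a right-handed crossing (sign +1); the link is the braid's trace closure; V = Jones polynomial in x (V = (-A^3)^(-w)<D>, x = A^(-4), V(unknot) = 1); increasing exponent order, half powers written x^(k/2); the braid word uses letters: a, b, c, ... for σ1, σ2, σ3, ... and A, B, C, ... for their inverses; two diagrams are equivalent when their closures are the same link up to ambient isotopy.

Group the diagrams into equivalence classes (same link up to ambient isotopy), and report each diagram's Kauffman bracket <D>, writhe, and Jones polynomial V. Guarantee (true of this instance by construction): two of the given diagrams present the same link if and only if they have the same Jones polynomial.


equivalence classes: {D1} | {D2} | {D3}
D1 (bracket -A^-12 + A^-8 - A^-4 + 3 - A^4 + A^8 - A^12; 12 crossings at w = 0): V = -x^-3 + x^-2 - x^-1 + 3 - x + x^2 - x^3
V(D2) = x + x^3 - x^4  (w +4, c 12, <D> = -A^-4 + 1 + A^8)
V(D3) = -x^-6 + x^-5 - x^-4 + 2x^-3 - x^-2 + x^-1  (w -4, c 12, <D> = A^-8 - A^-4 + 2 - A^4 + A^8 - A^12)
observation: 3 values of V(x) split the 3 diagrams


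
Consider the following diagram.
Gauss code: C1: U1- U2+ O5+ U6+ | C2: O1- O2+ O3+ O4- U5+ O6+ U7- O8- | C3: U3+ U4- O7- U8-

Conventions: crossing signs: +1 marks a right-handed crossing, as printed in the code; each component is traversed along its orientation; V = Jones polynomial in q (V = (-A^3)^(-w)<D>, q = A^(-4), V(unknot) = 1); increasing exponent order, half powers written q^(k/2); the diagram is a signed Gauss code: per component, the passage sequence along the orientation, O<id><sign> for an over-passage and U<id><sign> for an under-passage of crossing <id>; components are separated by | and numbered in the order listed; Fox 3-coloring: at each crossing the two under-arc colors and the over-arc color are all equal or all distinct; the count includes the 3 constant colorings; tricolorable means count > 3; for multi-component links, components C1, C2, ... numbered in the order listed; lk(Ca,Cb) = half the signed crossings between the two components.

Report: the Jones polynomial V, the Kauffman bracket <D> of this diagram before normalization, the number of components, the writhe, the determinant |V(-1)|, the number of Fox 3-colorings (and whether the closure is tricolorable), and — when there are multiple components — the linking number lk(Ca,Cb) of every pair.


Jones polynomial: V(q) = q^-2 + 2 + q^2
<D> = A^-8 + 2 + A^8; writhe 0
components 3, writhe 0 (8 crossings)
linking number lk(C1,C2) = +1
lk(C1,C3): 0
lk(C2,C3) = -1
3-colorings: 3 of 3^8, det 4 — not tricolorable
note: span 4 respects span(V) <= c + mu - 1 = 10 for this 3-component diagram


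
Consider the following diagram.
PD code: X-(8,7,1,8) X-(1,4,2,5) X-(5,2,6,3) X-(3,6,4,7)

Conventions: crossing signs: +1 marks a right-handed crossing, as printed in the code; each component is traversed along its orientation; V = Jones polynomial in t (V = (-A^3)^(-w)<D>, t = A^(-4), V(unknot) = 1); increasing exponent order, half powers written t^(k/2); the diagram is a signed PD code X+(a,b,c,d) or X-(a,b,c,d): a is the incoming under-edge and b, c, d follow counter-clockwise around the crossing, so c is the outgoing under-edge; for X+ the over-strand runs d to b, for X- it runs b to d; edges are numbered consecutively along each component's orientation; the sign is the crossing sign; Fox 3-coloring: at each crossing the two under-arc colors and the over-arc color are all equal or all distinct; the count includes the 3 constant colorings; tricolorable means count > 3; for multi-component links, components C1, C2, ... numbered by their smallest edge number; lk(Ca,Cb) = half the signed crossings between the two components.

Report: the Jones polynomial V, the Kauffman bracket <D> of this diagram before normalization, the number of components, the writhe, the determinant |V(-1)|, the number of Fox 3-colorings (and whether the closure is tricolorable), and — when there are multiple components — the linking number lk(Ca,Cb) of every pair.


Jones polynomial: V(t) = -t^-4 + t^-3 + t^-1
<D> = A^-8 + 1 - A^4; writhe -4
components 1, writhe -4 (4 crossings)
3-colorings: 9 of 3^4, det 3 — tricolorable
note: |V(-1)| = 3: so tricolorable, since 3 divides 3


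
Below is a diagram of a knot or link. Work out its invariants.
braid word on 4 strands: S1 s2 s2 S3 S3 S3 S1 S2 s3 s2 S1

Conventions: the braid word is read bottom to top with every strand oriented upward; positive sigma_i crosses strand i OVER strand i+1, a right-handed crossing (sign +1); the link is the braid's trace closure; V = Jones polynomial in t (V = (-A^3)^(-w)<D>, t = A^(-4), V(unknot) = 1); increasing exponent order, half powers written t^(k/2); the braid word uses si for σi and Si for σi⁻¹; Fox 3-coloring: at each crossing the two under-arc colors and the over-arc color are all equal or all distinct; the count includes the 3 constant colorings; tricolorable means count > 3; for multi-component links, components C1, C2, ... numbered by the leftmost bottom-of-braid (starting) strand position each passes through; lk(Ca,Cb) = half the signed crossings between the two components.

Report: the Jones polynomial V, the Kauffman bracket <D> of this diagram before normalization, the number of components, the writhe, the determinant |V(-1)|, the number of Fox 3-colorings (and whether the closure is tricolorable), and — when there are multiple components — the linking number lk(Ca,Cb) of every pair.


Jones polynomial: V(t) = t^-7 - 3t^-6 + 5t^-5 - 8t^-4 + 9t^-3 - 8t^-2 + 8t^-1 - 5 + 3t - t^2
<D> = A^-17 - 3A^-13 + 5A^-9 - 8A^-5 + 8A^-1 - 9A^3 + 8A^7 - 5A^11 + 3A^15 - A^19; writhe -3
components 1, writhe -3 (11 crossings)
3-colorings: 9 of 3^11, det 51 — tricolorable
note: V spans 9 powers of t: at least 9 crossings in any diagram


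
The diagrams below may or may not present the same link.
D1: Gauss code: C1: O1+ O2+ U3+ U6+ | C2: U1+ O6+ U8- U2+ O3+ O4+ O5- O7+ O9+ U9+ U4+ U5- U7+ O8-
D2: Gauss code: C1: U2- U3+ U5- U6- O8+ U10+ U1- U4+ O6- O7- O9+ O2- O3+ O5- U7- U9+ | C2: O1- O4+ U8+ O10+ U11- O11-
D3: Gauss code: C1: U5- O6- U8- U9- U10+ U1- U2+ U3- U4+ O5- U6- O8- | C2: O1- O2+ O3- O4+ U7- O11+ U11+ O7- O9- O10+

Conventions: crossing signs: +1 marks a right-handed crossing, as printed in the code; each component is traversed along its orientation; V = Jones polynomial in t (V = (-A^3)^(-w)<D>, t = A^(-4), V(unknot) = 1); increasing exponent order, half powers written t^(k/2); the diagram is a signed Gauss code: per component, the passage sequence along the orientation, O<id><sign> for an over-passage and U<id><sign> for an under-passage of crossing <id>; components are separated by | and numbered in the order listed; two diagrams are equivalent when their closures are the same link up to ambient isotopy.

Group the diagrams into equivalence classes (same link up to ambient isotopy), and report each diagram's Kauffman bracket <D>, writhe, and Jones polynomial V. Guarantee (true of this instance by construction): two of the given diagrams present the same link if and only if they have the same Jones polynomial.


classes: {D1} | {D2} | {D3}
V(D1) = -t^(1/2) + t^(3/2) - t^(5/2) - t^(9/2)  [9 crossings, <D> = A^-3 + A^5 - A^9 + A^13, w = +5]
V(D2) = -t^(1/2) - t^(5/2)  (w -1, c 11, <D> = A^-13 + A^-5)
V(D3) = t^(-9/2) - t^(-5/2) - t^(-3/2) - t^(-1/2)  (w -3, c 11, <D> = A^-7 + A^-3 + A - A^9)
insight: 3 classes among 3 diagrams; unequal V(t) rules out equality


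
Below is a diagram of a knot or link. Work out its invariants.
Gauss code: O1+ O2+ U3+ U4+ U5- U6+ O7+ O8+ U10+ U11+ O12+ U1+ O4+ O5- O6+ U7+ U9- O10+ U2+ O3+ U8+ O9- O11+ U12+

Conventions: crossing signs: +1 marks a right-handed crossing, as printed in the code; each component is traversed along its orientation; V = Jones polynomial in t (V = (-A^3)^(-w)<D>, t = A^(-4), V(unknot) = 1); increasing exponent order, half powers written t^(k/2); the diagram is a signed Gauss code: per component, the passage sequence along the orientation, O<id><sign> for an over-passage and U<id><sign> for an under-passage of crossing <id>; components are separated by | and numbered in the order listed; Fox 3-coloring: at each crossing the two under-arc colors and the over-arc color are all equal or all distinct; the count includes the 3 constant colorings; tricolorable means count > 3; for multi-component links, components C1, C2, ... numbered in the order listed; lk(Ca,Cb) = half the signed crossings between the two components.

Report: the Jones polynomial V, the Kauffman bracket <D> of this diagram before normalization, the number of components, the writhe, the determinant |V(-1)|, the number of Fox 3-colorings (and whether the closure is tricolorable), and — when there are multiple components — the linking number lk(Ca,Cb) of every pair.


V = t^3 + t^6 - t^7 + t^8 - t^9 + t^10 - t^11
<D> = -A^-20 + A^-16 - A^-12 + A^-8 - A^-4 + 1 + A^12 (w = +8)
1 component over 12 crossings, w = +8
3 Fox colorings among 3^12, |V(-1)| = 5: not tricolorable
why: w = +8 (over 12 crossings) is diagram-only; (-A^3)^(-8) removes it from V


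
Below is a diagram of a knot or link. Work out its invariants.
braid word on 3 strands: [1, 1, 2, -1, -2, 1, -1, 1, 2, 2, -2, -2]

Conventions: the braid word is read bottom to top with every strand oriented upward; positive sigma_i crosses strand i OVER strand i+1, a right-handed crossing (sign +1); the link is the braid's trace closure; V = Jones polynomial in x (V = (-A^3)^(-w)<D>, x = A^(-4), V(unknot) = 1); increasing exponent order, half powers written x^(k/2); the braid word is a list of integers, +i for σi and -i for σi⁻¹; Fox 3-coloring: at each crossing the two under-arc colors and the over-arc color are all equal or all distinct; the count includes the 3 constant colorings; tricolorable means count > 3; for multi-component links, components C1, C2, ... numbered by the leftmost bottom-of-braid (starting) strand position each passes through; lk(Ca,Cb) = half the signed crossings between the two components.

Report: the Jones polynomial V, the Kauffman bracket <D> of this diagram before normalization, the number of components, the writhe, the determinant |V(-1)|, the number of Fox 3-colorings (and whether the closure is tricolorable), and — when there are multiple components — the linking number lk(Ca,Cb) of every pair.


V(x) = x + x^3 - x^4
bracket: -A^-10 + A^-6 + A^2, w = +2
1 component, writhe +2, over 12 crossings
det 3, colorings 9 of 3^12 — tricolorable
observation: free reduction leaves σ1 σ1 σ2 σ1⁻¹ σ2⁻¹ σ1 of the original 12 letters


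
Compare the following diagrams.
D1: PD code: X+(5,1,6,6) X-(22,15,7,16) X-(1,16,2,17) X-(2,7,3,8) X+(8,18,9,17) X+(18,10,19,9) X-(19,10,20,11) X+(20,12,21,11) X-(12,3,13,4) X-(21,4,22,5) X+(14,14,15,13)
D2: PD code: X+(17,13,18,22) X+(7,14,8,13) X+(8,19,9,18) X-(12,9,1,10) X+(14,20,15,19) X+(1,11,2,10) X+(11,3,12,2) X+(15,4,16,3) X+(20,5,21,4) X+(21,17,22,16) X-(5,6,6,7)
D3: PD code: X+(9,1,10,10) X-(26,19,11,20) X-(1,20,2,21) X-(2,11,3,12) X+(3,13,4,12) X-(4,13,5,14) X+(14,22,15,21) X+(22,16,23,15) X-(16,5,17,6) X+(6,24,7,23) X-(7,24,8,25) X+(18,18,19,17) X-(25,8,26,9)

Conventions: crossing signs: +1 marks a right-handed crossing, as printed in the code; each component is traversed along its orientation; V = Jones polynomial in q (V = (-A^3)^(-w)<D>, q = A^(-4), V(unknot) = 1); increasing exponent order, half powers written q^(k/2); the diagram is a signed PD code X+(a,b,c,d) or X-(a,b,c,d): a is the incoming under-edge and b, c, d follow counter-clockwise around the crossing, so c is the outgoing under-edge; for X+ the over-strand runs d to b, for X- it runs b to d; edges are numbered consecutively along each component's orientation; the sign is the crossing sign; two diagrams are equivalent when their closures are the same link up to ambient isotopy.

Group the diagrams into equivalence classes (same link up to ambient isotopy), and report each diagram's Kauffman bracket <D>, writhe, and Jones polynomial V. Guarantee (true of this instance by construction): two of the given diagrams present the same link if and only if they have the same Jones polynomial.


grouping into links: {D1, D3} | {D2}
V(D1) = -q^(-9/2) - q^(-5/2) + q^(-3/2) - q^(-1/2)  (w -1, c 11, <D> = A^-1 - A^3 + A^7 + A^15)
D2 (bracket -A^-9 + A^-5 + A^3 + A^11; 11 crossings at w = +7): V = -q^(5/2) - q^(9/2) - q^(13/2) + q^(15/2)
V(D3) = -q^(-9/2) - q^(-5/2) + q^(-3/2) - q^(-1/2)  [13 crossings, <D> = A^-1 - A^3 + A^7 + A^15, w = -1]
why: 2 classes among 3 diagrams; unequal V(q) rules out equality


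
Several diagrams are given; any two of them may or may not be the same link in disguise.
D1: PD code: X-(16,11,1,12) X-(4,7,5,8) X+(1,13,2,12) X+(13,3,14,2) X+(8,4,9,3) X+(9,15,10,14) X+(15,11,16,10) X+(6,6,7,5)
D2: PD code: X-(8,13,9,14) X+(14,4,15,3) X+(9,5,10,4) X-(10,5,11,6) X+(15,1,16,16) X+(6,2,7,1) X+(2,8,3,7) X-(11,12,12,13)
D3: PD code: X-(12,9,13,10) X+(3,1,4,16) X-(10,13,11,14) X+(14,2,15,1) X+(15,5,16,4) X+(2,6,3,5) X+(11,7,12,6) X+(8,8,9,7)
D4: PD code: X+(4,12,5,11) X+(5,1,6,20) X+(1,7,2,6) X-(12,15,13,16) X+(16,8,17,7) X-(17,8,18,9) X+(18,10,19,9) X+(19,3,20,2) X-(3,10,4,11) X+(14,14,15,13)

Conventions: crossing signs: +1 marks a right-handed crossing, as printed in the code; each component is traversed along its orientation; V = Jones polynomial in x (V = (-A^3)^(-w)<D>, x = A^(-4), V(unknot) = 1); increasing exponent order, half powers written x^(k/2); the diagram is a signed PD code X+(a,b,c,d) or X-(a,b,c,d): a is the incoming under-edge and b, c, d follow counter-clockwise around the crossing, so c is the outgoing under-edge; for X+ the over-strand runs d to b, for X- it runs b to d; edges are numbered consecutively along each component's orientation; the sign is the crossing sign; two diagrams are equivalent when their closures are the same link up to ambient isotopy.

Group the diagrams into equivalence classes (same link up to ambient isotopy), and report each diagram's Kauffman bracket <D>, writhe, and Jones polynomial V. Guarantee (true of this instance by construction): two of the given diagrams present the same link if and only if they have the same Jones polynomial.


classes: {D1, D2, D3, D4}
V(D1) = x + x^3 - x^4  [8 crossings, <D> = -A^-4 + 1 + A^8, w = +4]
D2 (bracket -A^-10 + A^-6 + A^2; 8 crossings at w = +2): V = x + x^3 - x^4
V(D3) = x + x^3 - x^4  [8 crossings, <D> = -A^-4 + 1 + A^8, w = +4]
D4 (bracket -A^-4 + 1 + A^8; 10 crossings at w = +4): V = x + x^3 - x^4
insight: all 4 diagrams share one V(x), hence one class


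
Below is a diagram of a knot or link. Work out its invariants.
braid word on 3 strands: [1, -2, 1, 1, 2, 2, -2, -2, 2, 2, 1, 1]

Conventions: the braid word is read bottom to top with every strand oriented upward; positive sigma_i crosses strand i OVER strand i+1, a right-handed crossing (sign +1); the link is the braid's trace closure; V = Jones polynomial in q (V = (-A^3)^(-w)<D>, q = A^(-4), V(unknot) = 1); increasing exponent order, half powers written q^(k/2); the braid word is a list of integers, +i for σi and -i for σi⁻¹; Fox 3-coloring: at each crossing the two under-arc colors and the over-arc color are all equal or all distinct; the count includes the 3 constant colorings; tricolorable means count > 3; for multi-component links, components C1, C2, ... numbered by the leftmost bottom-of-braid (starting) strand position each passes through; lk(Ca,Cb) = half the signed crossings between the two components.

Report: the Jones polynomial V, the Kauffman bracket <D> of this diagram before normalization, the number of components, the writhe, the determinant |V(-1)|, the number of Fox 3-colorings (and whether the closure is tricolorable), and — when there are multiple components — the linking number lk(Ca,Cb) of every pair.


V(q) = q^2 - q^3 + 3q^4 - 3q^5 + 3q^6 - 3q^7 + 2q^8 - q^9
bracket: -A^-18 + 2A^-14 - 3A^-10 + 3A^-6 - 3A^-2 + 3A^2 - A^6 + A^10, w = +6
1 component, writhe +6, over 12 crossings
det 17, colorings 3 of 3^12 — not tricolorable
observation: free reduction leaves σ1 σ2⁻¹ σ1 σ1 σ2 σ2 σ1 σ1 of the original 12 letters


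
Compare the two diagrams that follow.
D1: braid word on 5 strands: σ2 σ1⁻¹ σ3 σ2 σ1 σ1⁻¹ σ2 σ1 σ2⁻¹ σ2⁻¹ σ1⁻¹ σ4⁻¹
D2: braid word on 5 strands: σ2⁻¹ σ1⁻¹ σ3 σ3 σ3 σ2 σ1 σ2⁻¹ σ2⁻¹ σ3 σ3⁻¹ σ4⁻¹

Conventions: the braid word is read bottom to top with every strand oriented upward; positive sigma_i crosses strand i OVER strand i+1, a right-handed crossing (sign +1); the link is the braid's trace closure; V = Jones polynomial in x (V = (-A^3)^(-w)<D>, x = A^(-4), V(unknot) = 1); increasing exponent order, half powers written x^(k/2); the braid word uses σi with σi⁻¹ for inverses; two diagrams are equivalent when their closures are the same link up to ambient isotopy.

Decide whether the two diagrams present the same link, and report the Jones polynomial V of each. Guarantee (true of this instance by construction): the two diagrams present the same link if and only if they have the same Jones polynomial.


equivalent: no
V(D1) = -x^-3 + 2x^-2 - 2x^-1 + 3 - 2x + 2x^2 - x^3  (w 0, c 12, <D> = -A^-12 + 2A^-8 - 2A^-4 + 3 - 2A^4 + 2A^8 - A^12)
V(D2) = -x^-3 + x^-2 - x^-1 + 3 - x + x^2 - x^3  (w 0, c 12, <D> = -A^-12 + A^-8 - A^-4 + 3 - A^4 + A^8 - A^12)
why: V(x) takes 2 values over 2 diagrams, fixing the grouping


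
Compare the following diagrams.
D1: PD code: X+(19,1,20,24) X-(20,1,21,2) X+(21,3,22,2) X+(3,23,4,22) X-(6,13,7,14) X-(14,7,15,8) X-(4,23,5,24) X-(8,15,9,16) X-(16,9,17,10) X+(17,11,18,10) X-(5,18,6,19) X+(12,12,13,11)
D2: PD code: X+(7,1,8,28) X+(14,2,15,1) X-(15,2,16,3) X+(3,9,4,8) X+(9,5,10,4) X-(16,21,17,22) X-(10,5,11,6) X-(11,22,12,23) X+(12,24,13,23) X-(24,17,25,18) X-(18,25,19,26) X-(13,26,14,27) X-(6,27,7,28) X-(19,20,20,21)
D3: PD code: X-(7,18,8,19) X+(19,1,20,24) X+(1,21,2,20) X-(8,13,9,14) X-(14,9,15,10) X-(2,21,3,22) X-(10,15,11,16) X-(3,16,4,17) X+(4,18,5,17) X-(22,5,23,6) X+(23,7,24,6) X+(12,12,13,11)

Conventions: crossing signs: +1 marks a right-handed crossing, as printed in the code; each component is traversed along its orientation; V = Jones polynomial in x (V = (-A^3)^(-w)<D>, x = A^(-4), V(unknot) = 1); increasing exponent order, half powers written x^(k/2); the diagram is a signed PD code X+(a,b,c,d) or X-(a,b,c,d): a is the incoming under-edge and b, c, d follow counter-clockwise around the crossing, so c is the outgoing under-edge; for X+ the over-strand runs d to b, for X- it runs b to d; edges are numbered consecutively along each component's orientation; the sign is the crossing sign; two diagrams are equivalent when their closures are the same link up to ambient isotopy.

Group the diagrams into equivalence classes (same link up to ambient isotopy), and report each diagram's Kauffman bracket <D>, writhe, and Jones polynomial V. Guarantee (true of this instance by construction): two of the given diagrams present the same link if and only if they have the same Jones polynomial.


classes: {D1, D2, D3}
V(D1) = -x^-4 + x^-3 + x^-1  [12 crossings, <D> = A^-2 + A^6 - A^10, w = -2]
D2 (bracket A^-8 + 1 - A^4; 14 crossings at w = -4): V = -x^-4 + x^-3 + x^-1
V(D3) = -x^-4 + x^-3 + x^-1  [12 crossings, <D> = A^-2 + A^6 - A^10, w = -2]
note: all 3 diagrams share one V(x), hence one class


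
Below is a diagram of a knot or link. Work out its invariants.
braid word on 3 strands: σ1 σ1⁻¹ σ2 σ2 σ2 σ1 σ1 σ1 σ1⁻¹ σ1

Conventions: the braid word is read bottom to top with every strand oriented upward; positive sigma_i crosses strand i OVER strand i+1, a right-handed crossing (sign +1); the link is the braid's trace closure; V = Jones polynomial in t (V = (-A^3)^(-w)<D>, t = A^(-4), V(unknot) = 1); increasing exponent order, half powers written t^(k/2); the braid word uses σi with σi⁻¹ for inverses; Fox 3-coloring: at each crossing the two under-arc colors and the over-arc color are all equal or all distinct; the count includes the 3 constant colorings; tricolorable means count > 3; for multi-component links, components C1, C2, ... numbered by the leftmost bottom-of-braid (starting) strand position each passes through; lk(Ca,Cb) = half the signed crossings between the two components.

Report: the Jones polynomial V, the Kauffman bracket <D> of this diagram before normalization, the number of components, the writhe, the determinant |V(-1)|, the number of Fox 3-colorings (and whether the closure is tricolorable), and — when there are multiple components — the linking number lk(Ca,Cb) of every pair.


V(t) = t^2 + 2t^4 - 2t^5 + t^6 - 2t^7 + t^8
bracket: A^-14 - 2A^-10 + A^-6 - 2A^-2 + 2A^2 + A^10, w = +6
1 component, writhe +6, over 10 crossings
det 9, colorings 27 of 3^10 — tricolorable
observation: w = +6 (over 10 crossings) is diagram-only; (-A^3)^(-6) removes it from V


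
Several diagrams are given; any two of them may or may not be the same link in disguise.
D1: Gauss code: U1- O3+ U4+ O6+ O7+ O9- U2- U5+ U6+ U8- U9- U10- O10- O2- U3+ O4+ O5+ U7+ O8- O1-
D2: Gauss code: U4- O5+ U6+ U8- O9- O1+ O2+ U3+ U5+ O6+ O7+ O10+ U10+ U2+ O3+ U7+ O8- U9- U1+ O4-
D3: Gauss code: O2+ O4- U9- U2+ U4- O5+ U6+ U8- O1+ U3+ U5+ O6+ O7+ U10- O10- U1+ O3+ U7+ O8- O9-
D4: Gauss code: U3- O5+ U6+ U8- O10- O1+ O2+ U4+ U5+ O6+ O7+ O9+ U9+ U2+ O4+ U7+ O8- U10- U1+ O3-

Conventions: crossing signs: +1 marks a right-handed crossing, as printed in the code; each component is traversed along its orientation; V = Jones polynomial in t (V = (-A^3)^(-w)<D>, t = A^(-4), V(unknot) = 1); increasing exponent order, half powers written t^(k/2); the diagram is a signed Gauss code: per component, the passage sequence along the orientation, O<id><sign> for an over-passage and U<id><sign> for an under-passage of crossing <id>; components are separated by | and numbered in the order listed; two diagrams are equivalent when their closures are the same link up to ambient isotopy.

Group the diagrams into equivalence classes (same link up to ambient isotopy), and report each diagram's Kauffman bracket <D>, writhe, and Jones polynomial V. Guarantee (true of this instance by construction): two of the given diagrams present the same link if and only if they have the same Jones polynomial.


classes: {D1} | {D2, D3, D4}
V(D1) = t + t^3 - t^4  [10 crossings, <D> = -A^-16 + A^-12 + A^-4, w = 0]
V(D2) = t - t^2 + 2t^3 - t^4 + t^5 - t^6  (w +4, c 10, <D> = -A^-12 + A^-8 - A^-4 + 2 - A^4 + A^8)
V(D3) = t - t^2 + 2t^3 - t^4 + t^5 - t^6  [10 crossings, <D> = -A^-18 + A^-14 - A^-10 + 2A^-6 - A^-2 + A^2, w = +2]
V(D4) = t - t^2 + 2t^3 - t^4 + t^5 - t^6  [10 crossings, <D> = -A^-12 + A^-8 - A^-4 + 2 - A^4 + A^8, w = +4]
note: 2 values of V(t) split the 4 diagrams


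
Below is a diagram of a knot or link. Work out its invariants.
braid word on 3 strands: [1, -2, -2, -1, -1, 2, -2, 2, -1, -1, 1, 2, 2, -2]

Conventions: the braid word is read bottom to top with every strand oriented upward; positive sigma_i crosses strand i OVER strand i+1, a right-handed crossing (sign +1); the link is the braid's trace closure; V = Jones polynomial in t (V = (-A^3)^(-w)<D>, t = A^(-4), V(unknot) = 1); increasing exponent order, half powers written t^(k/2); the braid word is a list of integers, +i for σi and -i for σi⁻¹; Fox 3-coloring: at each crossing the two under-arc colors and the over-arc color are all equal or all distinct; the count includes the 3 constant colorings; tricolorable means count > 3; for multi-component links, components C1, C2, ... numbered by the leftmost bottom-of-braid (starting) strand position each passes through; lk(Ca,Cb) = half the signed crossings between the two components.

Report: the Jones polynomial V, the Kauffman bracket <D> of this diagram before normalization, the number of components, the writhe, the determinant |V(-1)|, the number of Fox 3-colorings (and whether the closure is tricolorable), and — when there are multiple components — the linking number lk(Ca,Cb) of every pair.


V(t) = t^-5 - 2t^-4 + 2t^-3 - 2t^-2 + 2t^-1 - 1 + t
bracket: A^-10 - A^-6 + 2A^-2 - 2A^2 + 2A^6 - 2A^10 + A^14, w = -2
1 component, writhe -2, over 14 crossings
det 11, colorings 3 of 3^14 — not tricolorable
observation: the span of V is 6, forcing >= 6 crossings in any diagram


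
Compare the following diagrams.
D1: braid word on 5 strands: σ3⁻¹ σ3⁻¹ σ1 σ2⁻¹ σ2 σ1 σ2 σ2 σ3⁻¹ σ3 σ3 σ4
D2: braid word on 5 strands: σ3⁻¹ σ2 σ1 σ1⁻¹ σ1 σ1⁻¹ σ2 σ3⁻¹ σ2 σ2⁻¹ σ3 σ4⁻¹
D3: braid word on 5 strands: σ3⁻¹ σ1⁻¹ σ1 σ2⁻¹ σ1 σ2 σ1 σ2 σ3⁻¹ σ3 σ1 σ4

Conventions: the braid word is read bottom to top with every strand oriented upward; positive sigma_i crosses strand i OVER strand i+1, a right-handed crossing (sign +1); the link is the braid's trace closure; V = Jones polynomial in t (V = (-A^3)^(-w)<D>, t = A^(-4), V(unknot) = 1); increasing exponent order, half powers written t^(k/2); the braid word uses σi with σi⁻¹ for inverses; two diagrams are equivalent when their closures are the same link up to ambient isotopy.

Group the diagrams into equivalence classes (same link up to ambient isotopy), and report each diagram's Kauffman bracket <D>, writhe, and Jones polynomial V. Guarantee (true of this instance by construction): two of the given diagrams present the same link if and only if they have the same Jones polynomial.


equivalence classes: {D1, D3} | {D2}
D1 (bracket A^-8 + 2 + A^8; 12 crossings at w = +4): V = t + 2t^3 + t^5
V(D2) = 1 + t + t^2 + t^3  [12 crossings, <D> = A^-12 + A^-8 + A^-4 + 1, w = 0]
D3 (bracket A^-8 + 2 + A^8; 12 crossings at w = +4): V = t + 2t^3 + t^5
key observation: 2 values of V(t) split the 3 diagrams


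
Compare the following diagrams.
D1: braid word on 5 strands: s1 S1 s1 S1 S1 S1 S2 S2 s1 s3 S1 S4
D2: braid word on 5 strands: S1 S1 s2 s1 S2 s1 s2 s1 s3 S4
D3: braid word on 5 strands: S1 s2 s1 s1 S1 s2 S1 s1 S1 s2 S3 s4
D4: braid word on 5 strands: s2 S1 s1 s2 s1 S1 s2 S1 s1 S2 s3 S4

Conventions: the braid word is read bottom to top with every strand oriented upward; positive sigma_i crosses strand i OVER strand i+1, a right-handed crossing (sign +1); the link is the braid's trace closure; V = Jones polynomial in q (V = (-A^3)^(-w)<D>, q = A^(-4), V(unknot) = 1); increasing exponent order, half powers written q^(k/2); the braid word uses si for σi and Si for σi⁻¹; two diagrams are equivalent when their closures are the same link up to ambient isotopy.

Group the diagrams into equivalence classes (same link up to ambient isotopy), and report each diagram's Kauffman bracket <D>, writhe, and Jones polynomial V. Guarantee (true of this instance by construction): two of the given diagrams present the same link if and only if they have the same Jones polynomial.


grouping into links: {D1} | {D2} | {D3, D4}
V(D1) = q^-5 + 2q^-3 + q^-1  (w -4, c 12, <D> = A^-8 + 2 + A^8)
V(D2) = 2 + q^2 + q^4  (w +2, c 10, <D> = A^-10 + A^-2 + 2A^6)
V(D3) = 1 + q + q^2 + q^3  [12 crossings, <D> = A^-6 + A^-2 + A^2 + A^6, w = +2]
V(D4) = 1 + q + q^2 + q^3  (w +2, c 12, <D> = A^-6 + A^-2 + A^2 + A^6)
why: 3 values of V(q) split the 4 diagrams


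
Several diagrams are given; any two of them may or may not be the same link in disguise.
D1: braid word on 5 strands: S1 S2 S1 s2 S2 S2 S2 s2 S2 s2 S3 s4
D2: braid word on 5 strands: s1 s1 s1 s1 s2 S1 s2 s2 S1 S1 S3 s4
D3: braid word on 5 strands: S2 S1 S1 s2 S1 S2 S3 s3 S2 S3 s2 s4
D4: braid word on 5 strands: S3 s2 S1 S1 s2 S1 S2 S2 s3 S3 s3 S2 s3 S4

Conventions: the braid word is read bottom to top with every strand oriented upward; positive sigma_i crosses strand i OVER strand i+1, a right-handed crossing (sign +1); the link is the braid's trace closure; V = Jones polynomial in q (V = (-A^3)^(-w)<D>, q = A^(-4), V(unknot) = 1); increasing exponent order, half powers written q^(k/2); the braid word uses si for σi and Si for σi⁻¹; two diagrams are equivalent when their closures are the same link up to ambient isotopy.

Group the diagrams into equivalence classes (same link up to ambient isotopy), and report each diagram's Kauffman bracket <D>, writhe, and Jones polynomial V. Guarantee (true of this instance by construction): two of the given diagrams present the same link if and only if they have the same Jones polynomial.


equivalence classes: {D1} | {D2} | {D3, D4}
D1 (bracket A^-8 + 1 - A^4; 12 crossings at w = -4): V = -q^-4 + q^-3 + q^-1
V(D2) = q - q^2 + 2q^3 - q^4 + q^5 - q^6  (w +4, c 12, <D> = -A^-12 + A^-8 - A^-4 + 2 - A^4 + A^8)
V(D3) = -q^-6 + q^-5 - q^-4 + 2q^-3 - q^-2 + q^-1  [12 crossings, <D> = A^-8 - A^-4 + 2 - A^4 + A^8 - A^12, w = -4]
D4 (bracket A^-8 - A^-4 + 2 - A^4 + A^8 - A^12; 14 crossings at w = -4): V = -q^-6 + q^-5 - q^-4 + 2q^-3 - q^-2 + q^-1
observation: 3 classes among 4 diagrams; unequal V(q) rules out equality


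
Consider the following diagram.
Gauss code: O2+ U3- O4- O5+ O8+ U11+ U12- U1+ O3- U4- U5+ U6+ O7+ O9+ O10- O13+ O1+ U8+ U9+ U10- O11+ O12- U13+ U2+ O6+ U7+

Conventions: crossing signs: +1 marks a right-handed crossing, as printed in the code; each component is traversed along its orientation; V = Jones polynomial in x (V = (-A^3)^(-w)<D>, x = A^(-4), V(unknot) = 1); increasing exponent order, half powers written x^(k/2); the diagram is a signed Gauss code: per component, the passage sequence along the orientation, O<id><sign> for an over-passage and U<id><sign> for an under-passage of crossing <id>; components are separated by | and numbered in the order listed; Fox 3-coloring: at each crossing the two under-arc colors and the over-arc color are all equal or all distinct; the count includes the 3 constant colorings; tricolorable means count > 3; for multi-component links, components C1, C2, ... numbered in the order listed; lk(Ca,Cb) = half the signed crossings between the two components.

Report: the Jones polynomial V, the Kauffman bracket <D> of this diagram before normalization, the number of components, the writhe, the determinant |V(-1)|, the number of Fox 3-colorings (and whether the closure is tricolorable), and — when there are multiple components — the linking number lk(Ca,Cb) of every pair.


V(x) = x - x^2 + 2x^3 - x^4 + x^5 - x^6
bracket: A^-9 - A^-5 + A^-1 - 2A^3 + A^7 - A^11, w = +5
1 component, writhe +5, over 13 crossings
det 7, colorings 3 of 3^13 — not tricolorable
observation: V spans 5 powers of x: at least 5 crossings in any diagram


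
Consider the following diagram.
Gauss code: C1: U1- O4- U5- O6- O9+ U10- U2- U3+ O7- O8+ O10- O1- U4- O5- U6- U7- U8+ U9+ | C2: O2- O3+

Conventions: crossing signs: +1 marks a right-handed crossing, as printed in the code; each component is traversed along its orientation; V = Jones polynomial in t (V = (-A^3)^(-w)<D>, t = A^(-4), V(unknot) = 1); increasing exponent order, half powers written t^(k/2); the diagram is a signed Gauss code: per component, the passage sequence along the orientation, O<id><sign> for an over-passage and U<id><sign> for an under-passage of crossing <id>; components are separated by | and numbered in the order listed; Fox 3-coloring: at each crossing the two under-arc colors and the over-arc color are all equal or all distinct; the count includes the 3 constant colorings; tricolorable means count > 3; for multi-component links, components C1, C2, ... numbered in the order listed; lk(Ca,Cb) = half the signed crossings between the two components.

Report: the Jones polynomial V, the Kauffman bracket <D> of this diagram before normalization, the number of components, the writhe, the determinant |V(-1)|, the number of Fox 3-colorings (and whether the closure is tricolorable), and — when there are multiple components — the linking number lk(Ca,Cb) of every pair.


V = t^(-9/2) - t^(-5/2) - t^(-3/2) - t^(-1/2)
<D> = -A^-10 - A^-6 - A^-2 + A^6 (w = -4)
2 components over 10 crossings, w = -4
lk(C1,C2): 0
27 Fox colorings among 3^11, |V(-1)| = 0: tricolorable
why: |V(-1)| = 0: so tricolorable, since 3 divides 0


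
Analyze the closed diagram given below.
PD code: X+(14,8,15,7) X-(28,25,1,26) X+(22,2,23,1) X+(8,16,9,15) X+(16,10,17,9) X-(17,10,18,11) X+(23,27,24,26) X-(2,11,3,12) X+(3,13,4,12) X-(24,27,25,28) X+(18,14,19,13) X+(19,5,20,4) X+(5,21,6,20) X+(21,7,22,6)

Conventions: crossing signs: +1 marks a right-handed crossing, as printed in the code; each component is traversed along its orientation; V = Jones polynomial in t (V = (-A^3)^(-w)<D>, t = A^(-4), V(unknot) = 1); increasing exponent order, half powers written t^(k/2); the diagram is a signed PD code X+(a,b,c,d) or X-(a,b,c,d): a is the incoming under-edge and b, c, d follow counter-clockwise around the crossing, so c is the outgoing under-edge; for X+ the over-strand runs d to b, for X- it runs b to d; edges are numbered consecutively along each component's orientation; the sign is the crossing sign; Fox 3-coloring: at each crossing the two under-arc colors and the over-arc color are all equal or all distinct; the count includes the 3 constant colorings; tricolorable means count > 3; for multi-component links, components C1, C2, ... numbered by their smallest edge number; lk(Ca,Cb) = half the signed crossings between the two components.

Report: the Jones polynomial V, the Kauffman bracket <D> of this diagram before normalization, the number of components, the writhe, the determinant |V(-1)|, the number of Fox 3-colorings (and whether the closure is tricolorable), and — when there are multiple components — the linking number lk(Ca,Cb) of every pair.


V(t) = t^2 + 2t^4 - 2t^5 + t^6 - 2t^7 + t^8
bracket: A^-14 - 2A^-10 + A^-6 - 2A^-2 + 2A^2 + A^10, w = +6
1 component, writhe +6, over 14 crossings
det 9, colorings 27 of 3^14 — tricolorable
observation: V spans 6 powers of t: at least 6 crossings in any diagram


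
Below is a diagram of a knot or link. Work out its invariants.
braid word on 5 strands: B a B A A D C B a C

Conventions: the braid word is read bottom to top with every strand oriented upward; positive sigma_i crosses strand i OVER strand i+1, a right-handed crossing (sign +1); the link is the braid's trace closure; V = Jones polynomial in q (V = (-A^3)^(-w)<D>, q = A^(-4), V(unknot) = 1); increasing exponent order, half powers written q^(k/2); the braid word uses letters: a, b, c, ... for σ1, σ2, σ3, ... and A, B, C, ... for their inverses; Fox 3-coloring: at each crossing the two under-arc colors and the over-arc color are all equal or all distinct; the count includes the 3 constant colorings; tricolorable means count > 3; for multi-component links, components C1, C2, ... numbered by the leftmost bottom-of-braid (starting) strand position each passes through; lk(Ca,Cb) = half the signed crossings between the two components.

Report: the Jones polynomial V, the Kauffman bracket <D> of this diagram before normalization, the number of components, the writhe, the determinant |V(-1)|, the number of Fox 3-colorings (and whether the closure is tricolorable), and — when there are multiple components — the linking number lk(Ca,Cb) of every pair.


V = q^-7 - 2q^-6 + 2q^-5 - 3q^-4 + 3q^-3 - 2q^-2 + 2q^-1
<D> = 2A^-14 - 2A^-10 + 3A^-6 - 3A^-2 + 2A^2 - 2A^6 + A^10 (w = -6)
1 component over 10 crossings, w = -6
9 Fox colorings among 3^10, |V(-1)| = 15: tricolorable
why: w = -6 (over 10 crossings) is diagram-only; (-A^3)^(6) removes it from V
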